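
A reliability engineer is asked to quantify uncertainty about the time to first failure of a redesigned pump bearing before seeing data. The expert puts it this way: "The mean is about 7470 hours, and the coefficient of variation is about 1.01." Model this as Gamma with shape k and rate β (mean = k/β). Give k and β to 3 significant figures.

For Gamma(k, rate β): mean = k/β, variance = k/β², so CV = 1/√k.
CV = 1.01, hence k = 1/CV² = 0.98.
Then β = k/mean = 0.98/7470 = 0.000131.

k ≈ 0.98, β ≈ 0.000131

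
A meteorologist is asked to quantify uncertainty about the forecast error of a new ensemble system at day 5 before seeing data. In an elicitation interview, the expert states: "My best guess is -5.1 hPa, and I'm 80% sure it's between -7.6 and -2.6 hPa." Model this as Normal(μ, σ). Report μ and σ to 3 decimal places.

A symmetric 80% interval runs μ ± z·σ with z = 1.282.
Half-width = 2.5, so σ = 2.5/1.282 = 1.951.
μ is the stated best guess, -5.100.

μ = -5.100, σ = 1.951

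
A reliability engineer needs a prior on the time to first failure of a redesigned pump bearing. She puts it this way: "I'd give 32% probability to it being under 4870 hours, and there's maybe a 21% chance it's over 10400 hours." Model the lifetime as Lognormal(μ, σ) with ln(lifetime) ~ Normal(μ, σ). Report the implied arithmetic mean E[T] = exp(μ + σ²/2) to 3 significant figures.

E[T] ≈ 7680 hours

If T ~ Lognormal(μ,σ) then ln T ~ Normal(μ,σ), so the p-quantile of ln T is μ + z_p·σ.
ln(4870) = 8.491 and ln(10400) = 9.25; z_{0.32} = -0.4677, z_{0.79} = 0.8064.
σ = (9.25 − 8.491)/(0.8064 − (-0.4677)) = 0.595.
μ = 8.491 − (-0.4677)·0.595 = 8.769.
E[T] = exp(μ + σ²/2) = exp(8.769 + 0.1773) = 7680 hours.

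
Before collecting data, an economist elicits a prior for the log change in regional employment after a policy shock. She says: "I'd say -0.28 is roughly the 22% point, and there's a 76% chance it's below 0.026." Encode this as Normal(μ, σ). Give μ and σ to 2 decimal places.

The p-quantile of Normal(μ,σ) is μ + z_p·σ, with z_{0.22} = -0.7722 and z_{0.76} = 0.7063.
Eliminate σ: μ = (z₂·x₁ − z₁·x₂)/(z₂ − z₁) = (0.7063·-0.28 − (-0.7722)·0.026)/1.478 = -0.12.
Then σ = (x₂ − x₁)/(z₂ − z₁) = (0.026 − -0.28)/1.478 = 0.21.

μ = -0.12, σ = 0.21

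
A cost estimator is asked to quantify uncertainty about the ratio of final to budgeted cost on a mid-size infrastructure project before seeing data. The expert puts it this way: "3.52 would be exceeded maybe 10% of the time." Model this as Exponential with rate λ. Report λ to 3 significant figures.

λ ≈ 0.654

P(T > 3.52) = e^(−λ·3.52) = 0.1, so λ = −ln(0.1)/3.52 = 0.654.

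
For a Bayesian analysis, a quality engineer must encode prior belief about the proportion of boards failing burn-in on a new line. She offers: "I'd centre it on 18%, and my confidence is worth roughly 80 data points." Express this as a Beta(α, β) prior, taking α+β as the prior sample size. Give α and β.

Under the effective-sample-size interpretation, Beta(α, β) has prior mean α/(α+β) and prior sample size α+β.
So α+β = 80 and α/(α+β) = 0.18, giving α = 0.18·80 = 14.4 and β = 80 − 14.4 = 65.6.

α = 14.4, β = 65.6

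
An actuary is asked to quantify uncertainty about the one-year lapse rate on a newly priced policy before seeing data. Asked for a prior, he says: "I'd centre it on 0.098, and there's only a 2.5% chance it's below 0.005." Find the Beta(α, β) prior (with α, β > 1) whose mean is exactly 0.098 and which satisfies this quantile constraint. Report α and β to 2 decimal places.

α ≈ 1.24, β ≈ 11.42

With mean 0.098 fixed, write α = 0.098s, β = 0.902s where s = α+β.
Need P(θ < 0.005) = 0.025 under Beta(0.098s, 0.902s). Normal approximation: (q−m)/√(m(1−m)/s) ≈ z_{0.025} = -1.96, so s ≈ 0.098·0.902·(-1.96)²/(0.005−0.098)² = 39.3.
At s = 39.3: P(θ<0.005) ≈ 0.000. Adjusting to match 0.025 gives s ≈ 12.67.
So α = 0.098·12.67 ≈ 1.24, β = 0.902·12.67 ≈ 11.42.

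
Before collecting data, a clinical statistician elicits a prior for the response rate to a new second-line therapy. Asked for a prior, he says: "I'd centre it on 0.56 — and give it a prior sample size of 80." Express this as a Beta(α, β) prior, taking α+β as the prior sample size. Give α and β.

α = 44.8, β = 35.2

Under the effective-sample-size interpretation, Beta(α, β) has prior mean α/(α+β) and prior sample size α+β.
So α+β = 80 and α/(α+β) = 0.56, giving α = 0.56·80 = 44.8 and β = 80 − 44.8 = 35.2.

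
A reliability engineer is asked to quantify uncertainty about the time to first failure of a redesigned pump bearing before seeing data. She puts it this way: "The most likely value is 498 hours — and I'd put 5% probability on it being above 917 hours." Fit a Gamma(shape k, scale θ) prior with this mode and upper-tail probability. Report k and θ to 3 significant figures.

Gamma(k,θ) with k>1 has mode (k−1)θ, so θ = 498/(k−1).
Need P(X < 917) = 0.95 with θ tied to k this way. Start at k = 2, θ = 498: P(X<917) ≈ 0.549.
Too low — raise k to concentrate. Iterating converges to k ≈ 8.47.
Then θ = 498/(8.47−1) ≈ 66.7.

k ≈ 8.47, θ ≈ 66.7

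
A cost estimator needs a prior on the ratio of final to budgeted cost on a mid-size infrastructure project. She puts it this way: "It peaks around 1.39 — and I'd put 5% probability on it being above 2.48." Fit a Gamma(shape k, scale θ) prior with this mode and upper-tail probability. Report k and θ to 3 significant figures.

k ≈ 9.32, θ ≈ 0.167

Gamma(k,θ) with k>1 has mode (k−1)θ, so θ = 1.39/(k−1).
Need P(X < 2.48) = 0.95 with θ tied to k this way. Start at k = 2, θ = 1.39: P(X<2.48) ≈ 0.532.
Too low — raise k to concentrate. Iterating converges to k ≈ 9.32.
Then θ = 1.39/(9.32−1) ≈ 0.167.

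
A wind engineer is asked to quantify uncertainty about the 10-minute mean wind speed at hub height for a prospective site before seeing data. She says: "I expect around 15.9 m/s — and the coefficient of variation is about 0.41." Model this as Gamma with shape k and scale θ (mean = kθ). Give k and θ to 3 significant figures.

k ≈ 5.95, θ ≈ 2.67

For Gamma(k, scale θ): mean = kθ, variance = kθ², so CV = 1/√k.
CV = 0.41, hence k = 1/CV² = 5.95.
Then θ = mean/k = 15.9/5.95 = 2.67.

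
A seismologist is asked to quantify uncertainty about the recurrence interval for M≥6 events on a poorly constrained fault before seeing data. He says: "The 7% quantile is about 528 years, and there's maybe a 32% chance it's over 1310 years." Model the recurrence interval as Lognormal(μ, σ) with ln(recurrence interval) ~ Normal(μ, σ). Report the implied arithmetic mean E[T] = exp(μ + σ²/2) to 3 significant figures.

E[T] ≈ 1170 years

If T ~ Lognormal(μ,σ) then ln T ~ Normal(μ,σ), so the p-quantile of ln T is μ + z_p·σ.
ln(528) = 6.269 and ln(1310) = 7.178; z_{0.07} = -1.476, z_{0.68} = 0.4677.
σ = (7.178 − 6.269)/(0.4677 − (-1.476)) = 0.468.
μ = 6.269 − (-1.476)·0.468 = 6.959.
E[T] = exp(μ + σ²/2) = exp(6.959 + 0.1093) = 1170 years.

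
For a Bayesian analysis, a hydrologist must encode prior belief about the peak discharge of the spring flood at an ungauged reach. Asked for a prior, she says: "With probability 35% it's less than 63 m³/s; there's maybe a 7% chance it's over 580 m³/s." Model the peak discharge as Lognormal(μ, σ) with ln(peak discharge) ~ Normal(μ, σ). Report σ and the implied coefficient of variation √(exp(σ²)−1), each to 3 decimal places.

σ ≈ 1.193, CV ≈ 1.774

If T ~ Lognormal(μ,σ) then ln T ~ Normal(μ,σ), so the p-quantile of ln T is μ + z_p·σ.
ln(63) = 4.143 and ln(580) = 6.363; z_{0.35} = -0.3853, z_{0.93} = 1.476.
σ = (6.363 − 4.143)/(1.476 − (-0.3853)) = 1.193.
μ = 4.143 − (-0.3853)·1.193 = 4.603.
CV = √(exp(σ²)−1) = √(exp(1.4227)−1) = 1.774.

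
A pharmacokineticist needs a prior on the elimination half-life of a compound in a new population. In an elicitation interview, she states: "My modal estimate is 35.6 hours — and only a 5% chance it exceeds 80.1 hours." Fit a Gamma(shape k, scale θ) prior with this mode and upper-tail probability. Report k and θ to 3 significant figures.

Gamma(k,θ) with k>1 has mode (k−1)θ, so θ = 35.6/(k−1).
Need P(X < 80.1) = 0.95 with θ tied to k this way. Start at k = 2, θ = 35.6: P(X<80.1) ≈ 0.657.
Too low — raise k to concentrate. Iterating converges to k ≈ 5.18.
Then θ = 35.6/(5.18−1) ≈ 8.53.

k ≈ 5.18, θ ≈ 8.53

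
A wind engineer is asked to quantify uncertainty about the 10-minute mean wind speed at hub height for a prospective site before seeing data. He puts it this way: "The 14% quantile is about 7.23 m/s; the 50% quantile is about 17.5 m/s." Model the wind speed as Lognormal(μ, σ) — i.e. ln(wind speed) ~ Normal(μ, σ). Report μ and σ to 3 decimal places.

μ ≈ 2.862, σ ≈ 0.818

If T ~ Lognormal(μ,σ) then ln T ~ Normal(μ,σ), so the p-quantile of ln T is μ + z_p·σ.
ln(7.23) = 1.978 and ln(17.5) = 2.862; z_{0.14} = -1.08, z_{0.5} = 0.
σ = (2.862 − 1.978)/(0 − (-1.08)) = 0.818.
μ = 1.978 − (-1.08)·0.818 = 2.862.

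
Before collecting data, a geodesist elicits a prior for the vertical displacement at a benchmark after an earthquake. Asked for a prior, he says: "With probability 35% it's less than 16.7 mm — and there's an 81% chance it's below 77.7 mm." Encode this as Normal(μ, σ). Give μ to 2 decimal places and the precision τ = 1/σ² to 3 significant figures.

μ = 35.31, τ = 0.000429

For Normal(μ,σ), the p-quantile is μ + z_p·σ. Here z_{0.35} = -0.3853, z_{0.81} = 0.8779.
So 16.7 = μ − 0.3853σ and 77.7 = μ + 0.8779σ.
Subtracting: σ = (77.7 − 16.7)/(0.8779 − (-0.3853)) = 48.29.
Then μ = 16.7 − (-0.3853)·48.29 = 35.31.
Precision τ = 1/σ² = 1/48.29² = 0.000429.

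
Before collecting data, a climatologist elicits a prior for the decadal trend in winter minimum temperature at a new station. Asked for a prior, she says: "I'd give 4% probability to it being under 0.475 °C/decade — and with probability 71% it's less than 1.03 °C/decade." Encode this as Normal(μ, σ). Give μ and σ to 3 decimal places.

The p-quantile of Normal(μ,σ) is μ + z_p·σ, with z_{0.04} = -1.751 and z_{0.71} = 0.5534.
Eliminate σ: μ = (z₂·x₁ − z₁·x₂)/(z₂ − z₁) = (0.5534·0.475 − (-1.751)·1.03)/2.304 = 0.897.
Then σ = (x₂ − x₁)/(z₂ − z₁) = (1.03 − 0.475)/2.304 = 0.241.

μ = 0.897, σ = 0.241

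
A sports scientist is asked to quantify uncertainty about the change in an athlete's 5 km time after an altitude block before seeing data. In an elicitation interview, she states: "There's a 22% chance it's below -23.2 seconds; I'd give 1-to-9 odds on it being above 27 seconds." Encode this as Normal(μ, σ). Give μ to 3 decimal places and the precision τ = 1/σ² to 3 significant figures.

For Normal(μ,σ), the p-quantile is μ + z_p·σ. Here z_{0.22} = -0.7722, z_{0.9} = 1.282.
So -23.2 = μ − 0.7722σ and 27 = μ + 1.282σ.
Subtracting: σ = (27 − -23.2)/(1.282 − (-0.7722)) = 24.443.
Then μ = -23.2 − (-0.7722)·24.443 = -4.325.
Precision τ = 1/σ² = 1/24.44² = 0.00167.

μ = -4.325, τ = 0.00167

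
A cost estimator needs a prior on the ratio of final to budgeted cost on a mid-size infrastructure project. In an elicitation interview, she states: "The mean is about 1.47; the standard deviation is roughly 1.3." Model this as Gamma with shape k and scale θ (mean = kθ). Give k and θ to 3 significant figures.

k ≈ 1.28, θ ≈ 1.15

For Gamma(k, scale θ): mean = kθ, variance = kθ², so CV = 1/√k.
CV = SD/mean = 1.3/1.47 = 0.8844, hence k = 1/CV² = 1.28.
Then θ = mean/k = 1.47/1.28 = 1.15.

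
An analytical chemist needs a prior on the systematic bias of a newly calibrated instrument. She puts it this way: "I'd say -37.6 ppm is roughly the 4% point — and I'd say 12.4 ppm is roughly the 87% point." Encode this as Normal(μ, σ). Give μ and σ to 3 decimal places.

For Normal(μ,σ), the p-quantile is μ + z_p·σ. Here z_{0.04} = -1.751, z_{0.87} = 1.126.
So -37.6 = μ − 1.751σ and 12.4 = μ + 1.126σ.
Subtracting: σ = (12.4 − -37.6)/(1.126 − (-1.751)) = 17.379.
Then μ = -37.6 − (-1.751)·17.379 = -7.175.

μ = -7.175, σ = 17.379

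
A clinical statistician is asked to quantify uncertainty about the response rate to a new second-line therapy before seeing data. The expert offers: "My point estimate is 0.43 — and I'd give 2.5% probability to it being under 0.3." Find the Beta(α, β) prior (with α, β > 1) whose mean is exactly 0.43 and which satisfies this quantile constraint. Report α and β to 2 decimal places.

α ≈ 22.42, β ≈ 29.71

With mean 0.43 fixed, write α = 0.43s, β = 0.57s where s = α+β.
Need P(θ < 0.3) = 0.025 under Beta(0.43s, 0.57s). Normal approximation: (q−m)/√(m(1−m)/s) ≈ z_{0.025} = -1.96, so s ≈ 0.43·0.57·(-1.96)²/(0.3−0.43)² = 55.7.
At s = 55.7: P(θ<0.3) ≈ 0.021. Adjusting to match 0.025 gives s ≈ 52.13.
So α = 0.43·52.13 ≈ 22.42, β = 0.57·52.13 ≈ 29.71.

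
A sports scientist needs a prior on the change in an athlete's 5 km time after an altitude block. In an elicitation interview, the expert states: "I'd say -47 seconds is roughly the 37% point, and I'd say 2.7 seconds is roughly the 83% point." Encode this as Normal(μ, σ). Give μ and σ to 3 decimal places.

μ = -34.175, σ = 38.646

For Normal(μ,σ), the p-quantile is μ + z_p·σ. Here z_{0.37} = -0.3319, z_{0.83} = 0.9542.
So -47 = μ − 0.3319σ and 2.7 = μ + 0.9542σ.
Subtracting: σ = (2.7 − -47)/(0.9542 − (-0.3319)) = 38.646.
Then μ = -47 − (-0.3319)·38.646 = -34.175.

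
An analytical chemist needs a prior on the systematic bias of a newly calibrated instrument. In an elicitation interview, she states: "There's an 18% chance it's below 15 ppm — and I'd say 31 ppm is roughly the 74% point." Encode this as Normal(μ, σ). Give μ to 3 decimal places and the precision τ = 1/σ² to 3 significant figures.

μ = 24.396, τ = 0.00949

For Normal(μ,σ), the p-quantile is μ + z_p·σ. Here z_{0.18} = -0.9154, z_{0.74} = 0.6433.
So 15 = μ − 0.9154σ and 31 = μ + 0.6433σ.
Subtracting: σ = (31 − 15)/(0.6433 − (-0.9154)) = 10.265.
Then μ = 15 − (-0.9154)·10.265 = 24.396.
Precision τ = 1/σ² = 1/10.26² = 0.00949.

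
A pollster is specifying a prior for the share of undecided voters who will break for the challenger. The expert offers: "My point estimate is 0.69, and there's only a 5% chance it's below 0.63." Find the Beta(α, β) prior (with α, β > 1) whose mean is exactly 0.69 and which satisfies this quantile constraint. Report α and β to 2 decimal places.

With mean 0.69 fixed, write α = 0.69s, β = 0.31s where s = α+β.
Need P(θ < 0.63) = 0.05 under Beta(0.69s, 0.31s). Normal approximation: (q−m)/√(m(1−m)/s) ≈ z_{0.05} = -1.64, so s ≈ 0.69·0.31·(-1.64)²/(0.63−0.69)² = 160.8.
At s = 160.8: P(θ<0.63) ≈ 0.053. Adjusting to match 0.05 gives s ≈ 166.92.
So α = 0.69·166.92 ≈ 115.18, β = 0.31·166.92 ≈ 51.75.

α ≈ 115.18, β ≈ 51.75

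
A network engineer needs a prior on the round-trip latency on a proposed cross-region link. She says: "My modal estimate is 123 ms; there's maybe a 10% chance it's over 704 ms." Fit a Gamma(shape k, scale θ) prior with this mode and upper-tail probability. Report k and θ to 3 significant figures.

Gamma(k,θ) with k>1 has mode (k−1)θ, so θ = 123/(k−1).
Need P(X < 704) = 0.9 with θ tied to k this way. Start at k = 2, θ = 123: P(X<704) ≈ 0.978.
Too high — lower k to spread out. Iterating converges to k ≈ 1.56.
Then θ = 123/(1.56−1) ≈ 218.

k ≈ 1.56, θ ≈ 218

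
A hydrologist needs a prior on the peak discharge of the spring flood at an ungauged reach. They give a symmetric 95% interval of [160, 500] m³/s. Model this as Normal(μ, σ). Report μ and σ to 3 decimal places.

μ = 330.000, σ = 86.736

A symmetric 95% interval runs μ ± z·σ with z = 1.96.
Half-width = 170, so σ = 170/1.96 = 86.736.
μ is the interval midpoint, 330.000.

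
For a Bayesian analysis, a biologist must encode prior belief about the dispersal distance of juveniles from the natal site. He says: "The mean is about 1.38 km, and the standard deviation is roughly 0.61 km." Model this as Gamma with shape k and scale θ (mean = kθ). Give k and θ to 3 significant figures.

For Gamma(k, scale θ): mean = kθ, variance = kθ², so CV = 1/√k.
CV = SD/mean = 0.61/1.38 = 0.442, hence k = 1/CV² = 5.12.
Then θ = mean/k = 1.38/5.12 = 0.27.

k ≈ 5.12, θ ≈ 0.27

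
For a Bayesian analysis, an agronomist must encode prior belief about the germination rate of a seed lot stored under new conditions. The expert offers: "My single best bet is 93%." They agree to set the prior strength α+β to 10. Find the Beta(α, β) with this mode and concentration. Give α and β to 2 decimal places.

α = 8.44, β = 1.56

For α,β > 1 the Beta mode is (α−1)/(α+β−2). With α+β = 10, the mode is (α−1)/8.
Set (α−1)/8 = 0.93 → α = 1 + 0.93·8 = 8.44.
β = 10 − α = 1.56.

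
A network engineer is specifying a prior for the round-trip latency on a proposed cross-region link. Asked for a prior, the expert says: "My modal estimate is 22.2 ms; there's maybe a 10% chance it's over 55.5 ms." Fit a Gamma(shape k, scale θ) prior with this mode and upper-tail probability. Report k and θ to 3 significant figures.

k ≈ 3.29, θ ≈ 9.7

Gamma(k,θ) with k>1 has mode (k−1)θ, so θ = 22.2/(k−1).
Need P(X < 55.5) = 0.9 with θ tied to k this way. Start at k = 2, θ = 22.2: P(X<55.5) ≈ 0.713.
Too low — raise k to concentrate. Iterating converges to k ≈ 3.29.
Then θ = 22.2/(3.29−1) ≈ 9.7.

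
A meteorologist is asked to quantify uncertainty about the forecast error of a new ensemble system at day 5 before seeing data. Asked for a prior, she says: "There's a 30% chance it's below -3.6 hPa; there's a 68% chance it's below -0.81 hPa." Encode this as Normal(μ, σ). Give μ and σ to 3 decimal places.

The p-quantile of Normal(μ,σ) is μ + z_p·σ, with z_{0.3} = -0.5244 and z_{0.68} = 0.4677.
Eliminate σ: μ = (z₂·x₁ − z₁·x₂)/(z₂ − z₁) = (0.4677·-3.6 − (-0.5244)·-0.81)/0.9921 = -2.125.
Then σ = (x₂ − x₁)/(z₂ − z₁) = (-0.81 − -3.6)/0.9921 = 2.812.

μ = -2.125, σ = 2.812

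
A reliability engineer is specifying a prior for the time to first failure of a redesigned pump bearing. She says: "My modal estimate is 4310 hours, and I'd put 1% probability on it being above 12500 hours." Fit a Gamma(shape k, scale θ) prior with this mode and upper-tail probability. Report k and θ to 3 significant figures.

Gamma(k,θ) with k>1 has mode (k−1)θ, so θ = 4310/(k−1).
Need P(X < 12500) = 0.99 with θ tied to k this way. Start at k = 2, θ = 4310: P(X<12500) ≈ 0.785.
Too low — raise k to concentrate. Iterating converges to k ≈ 5.
Then θ = 4310/(5−1) ≈ 1080.

k ≈ 5, θ ≈ 1080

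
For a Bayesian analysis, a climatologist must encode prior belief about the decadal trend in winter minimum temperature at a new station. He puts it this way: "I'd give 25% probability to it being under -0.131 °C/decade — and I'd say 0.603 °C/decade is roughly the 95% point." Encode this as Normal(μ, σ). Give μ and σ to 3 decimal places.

The p-quantile of Normal(μ,σ) is μ + z_p·σ, with z_{0.25} = -0.6745 and z_{0.95} = 1.645.
Eliminate σ: μ = (z₂·x₁ − z₁·x₂)/(z₂ − z₁) = (1.645·-0.131 − (-0.6745)·0.603)/2.319 = 0.082.
Then σ = (x₂ − x₁)/(z₂ − z₁) = (0.603 − -0.131)/2.319 = 0.316.

μ = 0.082, σ = 0.316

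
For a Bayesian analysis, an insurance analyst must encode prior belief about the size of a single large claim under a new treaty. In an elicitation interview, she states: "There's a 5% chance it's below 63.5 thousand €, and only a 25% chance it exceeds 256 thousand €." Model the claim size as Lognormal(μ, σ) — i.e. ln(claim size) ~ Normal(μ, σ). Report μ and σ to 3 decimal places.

If T ~ Lognormal(μ,σ) then ln T ~ Normal(μ,σ), so the p-quantile of ln T is μ + z_p·σ.
ln(63.5) = 4.151 and ln(256) = 5.545; z_{0.05} = -1.645, z_{0.75} = 0.6745.
σ = (5.545 − 4.151)/(0.6745 − (-1.645)) = 0.601.
μ = 4.151 − (-1.645)·0.601 = 5.140.

μ ≈ 5.140, σ ≈ 0.601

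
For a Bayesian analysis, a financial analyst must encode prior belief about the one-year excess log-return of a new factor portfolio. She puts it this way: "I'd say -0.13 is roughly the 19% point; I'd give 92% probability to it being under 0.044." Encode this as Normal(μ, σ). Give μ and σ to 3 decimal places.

The p-quantile of Normal(μ,σ) is μ + z_p·σ, with z_{0.19} = -0.8779 and z_{0.92} = 1.405.
Eliminate σ: μ = (z₂·x₁ − z₁·x₂)/(z₂ − z₁) = (1.405·-0.13 − (-0.8779)·0.044)/2.283 = -0.063.
Then σ = (x₂ − x₁)/(z₂ − z₁) = (0.044 − -0.13)/2.283 = 0.076.

μ = -0.063, σ = 0.076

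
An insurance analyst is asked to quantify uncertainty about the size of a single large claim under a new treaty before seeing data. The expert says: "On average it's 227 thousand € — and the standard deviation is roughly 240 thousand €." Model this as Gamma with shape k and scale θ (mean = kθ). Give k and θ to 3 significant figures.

For Gamma(k, scale θ): mean = kθ, variance = kθ², so CV = 1/√k.
CV = SD/mean = 240/227 = 1.057, hence k = 1/CV² = 0.895.
Then θ = mean/k = 227/0.895 = 254.

k ≈ 0.895, θ ≈ 254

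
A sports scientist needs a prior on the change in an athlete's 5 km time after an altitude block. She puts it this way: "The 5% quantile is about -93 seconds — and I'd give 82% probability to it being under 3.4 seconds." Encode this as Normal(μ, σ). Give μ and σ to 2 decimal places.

μ = -31.07, σ = 37.65

The p-quantile of Normal(μ,σ) is μ + z_p·σ, with z_{0.05} = -1.645 and z_{0.82} = 0.9154.
Eliminate σ: μ = (z₂·x₁ − z₁·x₂)/(z₂ − z₁) = (0.9154·-93 − (-1.645)·3.4)/2.56 = -31.07.
Then σ = (x₂ − x₁)/(z₂ − z₁) = (3.4 − -93)/2.56 = 37.65.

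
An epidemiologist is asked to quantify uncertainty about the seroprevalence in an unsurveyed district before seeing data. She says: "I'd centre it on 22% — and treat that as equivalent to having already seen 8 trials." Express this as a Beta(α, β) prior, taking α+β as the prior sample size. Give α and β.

Under the effective-sample-size interpretation, Beta(α, β) has prior mean α/(α+β) and prior sample size α+β.
So α+β = 8 and α/(α+β) = 0.22, giving α = 0.22·8 = 1.76 and β = 8 − 1.76 = 6.24.

α = 1.76, β = 6.24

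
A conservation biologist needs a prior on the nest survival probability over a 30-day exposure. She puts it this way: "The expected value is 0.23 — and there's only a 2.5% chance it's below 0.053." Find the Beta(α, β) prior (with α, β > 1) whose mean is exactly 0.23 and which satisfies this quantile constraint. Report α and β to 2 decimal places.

With mean 0.23 fixed, write α = 0.23s, β = 0.77s where s = α+β.
Need P(θ < 0.053) = 0.025 under Beta(0.23s, 0.77s). Normal approximation: (q−m)/√(m(1−m)/s) ≈ z_{0.025} = -1.96, so s ≈ 0.23·0.77·(-1.96)²/(0.053−0.23)² = 21.7.
At s = 21.7: P(θ<0.053) ≈ 0.004. Adjusting to match 0.025 gives s ≈ 12.66.
So α = 0.23·12.66 ≈ 2.91, β = 0.77·12.66 ≈ 9.75.

α ≈ 2.91, β ≈ 9.75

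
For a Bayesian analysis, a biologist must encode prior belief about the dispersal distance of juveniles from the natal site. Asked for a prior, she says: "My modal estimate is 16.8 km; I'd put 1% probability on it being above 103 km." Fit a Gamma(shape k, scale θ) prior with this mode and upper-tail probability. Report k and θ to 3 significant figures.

Gamma(k,θ) with k>1 has mode (k−1)θ, so θ = 16.8/(k−1).
Need P(X < 103) = 0.99 with θ tied to k this way. Start at k = 2, θ = 16.8: P(X<103) ≈ 0.984.
Too low — raise k to concentrate. Iterating converges to k ≈ 2.12.
Then θ = 16.8/(2.12−1) ≈ 15.

k ≈ 2.12, θ ≈ 15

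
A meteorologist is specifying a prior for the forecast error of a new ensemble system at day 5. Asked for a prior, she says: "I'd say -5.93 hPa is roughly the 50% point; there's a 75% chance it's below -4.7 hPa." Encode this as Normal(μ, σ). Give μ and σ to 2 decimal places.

μ = -5.93, σ = 1.82

For Normal(μ,σ), the p-quantile is μ + z_p·σ. Here z_{0.5} = 0, z_{0.75} = 0.6745.
So -5.93 = μ + 0σ and -4.7 = μ + 0.6745σ.
Subtracting: σ = (-4.7 − -5.93)/(0.6745 − (0)) = 1.82.
Then μ = -5.93 − (0)·1.82 = -5.93.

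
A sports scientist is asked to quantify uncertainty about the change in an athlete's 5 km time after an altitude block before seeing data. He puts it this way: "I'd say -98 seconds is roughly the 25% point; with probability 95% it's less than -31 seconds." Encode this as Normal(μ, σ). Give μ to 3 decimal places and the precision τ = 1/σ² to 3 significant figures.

μ = -78.516, τ = 0.0012

The p-quantile of Normal(μ,σ) is μ + z_p·σ, with z_{0.25} = -0.6745 and z_{0.95} = 1.645.
Eliminate σ: μ = (z₂·x₁ − z₁·x₂)/(z₂ − z₁) = (1.645·-98 − (-0.6745)·-31)/2.319 = -78.516.
Then σ = (x₂ − x₁)/(z₂ − z₁) = (-31 − -98)/2.319 = 28.887.
Precision τ = 1/σ² = 1/28.89² = 0.0012.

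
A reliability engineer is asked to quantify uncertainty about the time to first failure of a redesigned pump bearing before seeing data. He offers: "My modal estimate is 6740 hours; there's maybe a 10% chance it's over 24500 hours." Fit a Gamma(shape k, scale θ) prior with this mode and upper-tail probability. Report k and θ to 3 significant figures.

Gamma(k,θ) with k>1 has mode (k−1)θ, so θ = 6740/(k−1).
Need P(X < 24500) = 0.9 with θ tied to k this way. Start at k = 2, θ = 6740: P(X<24500) ≈ 0.878.
Too low — raise k to concentrate. Iterating converges to k ≈ 2.12.
Then θ = 6740/(2.12−1) ≈ 6030.

k ≈ 2.12, θ ≈ 6030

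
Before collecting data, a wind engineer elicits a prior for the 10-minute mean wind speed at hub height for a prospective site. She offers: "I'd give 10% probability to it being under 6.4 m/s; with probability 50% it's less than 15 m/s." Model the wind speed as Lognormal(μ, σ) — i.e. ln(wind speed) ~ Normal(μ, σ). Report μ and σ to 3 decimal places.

μ ≈ 2.708, σ ≈ 0.665

If T ~ Lognormal(μ,σ) then ln T ~ Normal(μ,σ), so the p-quantile of ln T is μ + z_p·σ.
ln(6.4) = 1.856 and ln(15) = 2.708; z_{0.1} = -1.282, z_{0.5} = 0.
σ = (2.708 − 1.856)/(0 − (-1.282)) = 0.665.
μ = 1.856 − (-1.282)·0.665 = 2.708.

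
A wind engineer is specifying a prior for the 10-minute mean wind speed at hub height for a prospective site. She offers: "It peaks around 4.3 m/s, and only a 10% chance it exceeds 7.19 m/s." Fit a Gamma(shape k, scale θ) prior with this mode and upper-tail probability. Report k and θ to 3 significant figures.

k ≈ 8.15, θ ≈ 0.601

Gamma(k,θ) with k>1 has mode (k−1)θ, so θ = 4.3/(k−1).
Need P(X < 7.19) = 0.9 with θ tied to k this way. Start at k = 2, θ = 4.3: P(X<7.19) ≈ 0.498.
Too low — raise k to concentrate. Iterating converges to k ≈ 8.15.
Then θ = 4.3/(8.15−1) ≈ 0.601.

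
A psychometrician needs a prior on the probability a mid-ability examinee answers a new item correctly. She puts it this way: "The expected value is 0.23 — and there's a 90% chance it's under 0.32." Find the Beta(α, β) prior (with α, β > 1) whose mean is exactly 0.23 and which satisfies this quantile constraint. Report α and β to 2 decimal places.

With mean 0.23 fixed, write α = 0.23s, β = 0.77s where s = α+β.
Need P(θ < 0.32) = 0.9 under Beta(0.23s, 0.77s). Normal approximation: (q−m)/√(m(1−m)/s) ≈ z_{0.9} = 1.28, so s ≈ 0.23·0.77·(1.28)²/(0.32−0.23)² = 35.9.
At s = 35.9: P(θ<0.32) ≈ 0.895. Adjusting to match 0.9 gives s ≈ 37.75.
So α = 0.23·37.75 ≈ 8.68, β = 0.77·37.75 ≈ 29.07.

α ≈ 8.68, β ≈ 29.07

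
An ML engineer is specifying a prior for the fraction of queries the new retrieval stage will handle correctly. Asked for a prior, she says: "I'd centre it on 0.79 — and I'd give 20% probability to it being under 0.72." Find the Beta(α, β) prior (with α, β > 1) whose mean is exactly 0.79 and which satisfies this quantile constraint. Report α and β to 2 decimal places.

With mean 0.79 fixed, write α = 0.79s, β = 0.21s where s = α+β.
Need P(θ < 0.72) = 0.2 under Beta(0.79s, 0.21s). Normal approximation: (q−m)/√(m(1−m)/s) ≈ z_{0.2} = -0.842, so s ≈ 0.79·0.21·(-0.842)²/(0.72−0.79)² = 24.0.
At s = 24.0: P(θ<0.72) ≈ 0.191. Adjusting to match 0.2 gives s ≈ 21.81.
So α = 0.79·21.81 ≈ 17.23, β = 0.21·21.81 ≈ 4.58.

α ≈ 17.23, β ≈ 4.58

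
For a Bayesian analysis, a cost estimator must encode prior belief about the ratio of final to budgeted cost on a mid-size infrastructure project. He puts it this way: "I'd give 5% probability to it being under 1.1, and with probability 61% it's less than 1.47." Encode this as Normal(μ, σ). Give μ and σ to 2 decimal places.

μ = 1.42, σ = 0.19

For Normal(μ,σ), the p-quantile is μ + z_p·σ. Here z_{0.05} = -1.645, z_{0.61} = 0.2793.
So 1.1 = μ − 1.645σ and 1.47 = μ + 0.2793σ.
Subtracting: σ = (1.47 − 1.1)/(0.2793 − (-1.645)) = 0.19.
Then μ = 1.1 − (-1.645)·0.19 = 1.42.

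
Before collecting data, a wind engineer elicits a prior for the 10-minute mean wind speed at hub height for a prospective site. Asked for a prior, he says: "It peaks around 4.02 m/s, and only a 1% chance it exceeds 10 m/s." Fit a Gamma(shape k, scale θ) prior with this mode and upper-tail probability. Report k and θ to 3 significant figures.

k ≈ 6.66, θ ≈ 0.71

Gamma(k,θ) with k>1 has mode (k−1)θ, so θ = 4.02/(k−1).
Need P(X < 10) = 0.99 with θ tied to k this way. Start at k = 2, θ = 4.02: P(X<10) ≈ 0.710.
Too low — raise k to concentrate. Iterating converges to k ≈ 6.66.
Then θ = 4.02/(6.66−1) ≈ 0.71.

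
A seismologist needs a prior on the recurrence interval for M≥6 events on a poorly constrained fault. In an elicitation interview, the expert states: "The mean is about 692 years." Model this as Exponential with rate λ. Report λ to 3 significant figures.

λ ≈ 0.00145

Exponential mean = 1/λ, so λ = 1/692.0 = 0.00145.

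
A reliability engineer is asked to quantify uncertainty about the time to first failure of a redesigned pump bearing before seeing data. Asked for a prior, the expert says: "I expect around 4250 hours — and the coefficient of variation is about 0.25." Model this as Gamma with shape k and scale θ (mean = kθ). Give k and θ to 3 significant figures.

For Gamma(k, scale θ): mean = kθ, variance = kθ², so CV = 1/√k.
CV = 0.25, hence k = 1/CV² = 16.
Then θ = mean/k = 4250/16 = 266.

k ≈ 16, θ ≈ 266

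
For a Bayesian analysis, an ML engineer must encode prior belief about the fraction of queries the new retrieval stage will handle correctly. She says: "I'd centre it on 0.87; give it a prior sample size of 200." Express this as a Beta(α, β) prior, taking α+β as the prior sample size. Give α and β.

α = 174, β = 26

Under the effective-sample-size interpretation, Beta(α, β) has prior mean α/(α+β) and prior sample size α+β.
So α+β = 200 and α/(α+β) = 0.87, giving α = 0.87·200 = 174 and β = 200 − 174 = 26.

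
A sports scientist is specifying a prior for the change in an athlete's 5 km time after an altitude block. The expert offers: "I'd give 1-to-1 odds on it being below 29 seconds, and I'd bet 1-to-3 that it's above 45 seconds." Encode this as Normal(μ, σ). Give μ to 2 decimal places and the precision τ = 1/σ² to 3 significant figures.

μ = 29.00, τ = 0.00178

For Normal(μ,σ), the p-quantile is μ + z_p·σ. Here z_{0.5} = 0, z_{0.75} = 0.6745.
So 29 = μ + 0σ and 45 = μ + 0.6745σ.
Subtracting: σ = (45 − 29)/(0.6745 − (0)) = 23.72.
Then μ = 29 − (0)·23.72 = 29.00.
Precision τ = 1/σ² = 1/23.72² = 0.00178.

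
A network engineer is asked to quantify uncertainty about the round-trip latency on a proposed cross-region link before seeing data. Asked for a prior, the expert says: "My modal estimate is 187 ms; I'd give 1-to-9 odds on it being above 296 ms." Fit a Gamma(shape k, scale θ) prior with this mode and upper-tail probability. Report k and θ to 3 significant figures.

k ≈ 9.89, θ ≈ 21

Gamma(k,θ) with k>1 has mode (k−1)θ, so θ = 187/(k−1).
Need P(X < 296) = 0.9 with θ tied to k this way. Start at k = 2, θ = 187: P(X<296) ≈ 0.470.
Too low — raise k to concentrate. Iterating converges to k ≈ 9.89.
Then θ = 187/(9.89−1) ≈ 21.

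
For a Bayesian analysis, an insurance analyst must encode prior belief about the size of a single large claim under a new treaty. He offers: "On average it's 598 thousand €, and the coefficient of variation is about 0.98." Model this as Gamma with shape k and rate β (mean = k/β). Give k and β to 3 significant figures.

For Gamma(k, rate β): mean = k/β, variance = k/β², so CV = 1/√k.
CV = 0.98, hence k = 1/CV² = 1.04.
Then β = k/mean = 1.04/598 = 0.00174.

k ≈ 1.04, β ≈ 0.00174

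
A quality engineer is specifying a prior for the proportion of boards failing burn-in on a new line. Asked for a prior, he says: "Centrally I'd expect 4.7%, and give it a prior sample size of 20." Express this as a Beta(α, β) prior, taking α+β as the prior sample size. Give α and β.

Under the effective-sample-size interpretation, Beta(α, β) has prior mean α/(α+β) and prior sample size α+β.
So α+β = 20 and α/(α+β) = 0.047, giving α = 0.047·20 = 0.94 and β = 20 − 0.94 = 19.06.

α = 0.94, β = 19.06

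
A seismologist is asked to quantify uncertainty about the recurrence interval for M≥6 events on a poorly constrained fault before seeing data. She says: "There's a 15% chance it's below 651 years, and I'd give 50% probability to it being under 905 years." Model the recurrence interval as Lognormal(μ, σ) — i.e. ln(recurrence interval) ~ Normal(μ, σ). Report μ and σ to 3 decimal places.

If T ~ Lognormal(μ,σ) then ln T ~ Normal(μ,σ), so the p-quantile of ln T is μ + z_p·σ.
ln(651) = 6.479 and ln(905) = 6.808; z_{0.15} = -1.036, z_{0.5} = 0.
σ = (6.808 − 6.479)/(0 − (-1.036)) = 0.318.
μ = 6.479 − (-1.036)·0.318 = 6.808.

μ ≈ 6.808, σ ≈ 0.318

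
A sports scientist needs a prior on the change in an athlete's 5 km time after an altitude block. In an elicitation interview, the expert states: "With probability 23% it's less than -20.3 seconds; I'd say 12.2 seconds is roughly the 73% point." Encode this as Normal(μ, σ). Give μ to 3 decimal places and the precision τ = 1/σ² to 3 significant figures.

μ = -2.535, τ = 0.00173

The p-quantile of Normal(μ,σ) is μ + z_p·σ, with z_{0.23} = -0.7388 and z_{0.73} = 0.6128.
Eliminate σ: μ = (z₂·x₁ − z₁·x₂)/(z₂ − z₁) = (0.6128·-20.3 − (-0.7388)·12.2)/1.352 = -2.535.
Then σ = (x₂ − x₁)/(z₂ − z₁) = (12.2 − -20.3)/1.352 = 24.045.
Precision τ = 1/σ² = 1/24.04² = 0.00173.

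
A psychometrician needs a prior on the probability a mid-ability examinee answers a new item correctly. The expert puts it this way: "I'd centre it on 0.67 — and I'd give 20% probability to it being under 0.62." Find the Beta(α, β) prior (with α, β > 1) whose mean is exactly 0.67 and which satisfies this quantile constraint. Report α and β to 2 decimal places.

With mean 0.67 fixed, write α = 0.67s, β = 0.33s where s = α+β.
Need P(θ < 0.62) = 0.2 under Beta(0.67s, 0.33s). Normal approximation: (q−m)/√(m(1−m)/s) ≈ z_{0.2} = -0.842, so s ≈ 0.67·0.33·(-0.842)²/(0.62−0.67)² = 62.6.
At s = 62.6: P(θ<0.62) ≈ 0.198. Adjusting to match 0.2 gives s ≈ 61.30.
So α = 0.67·61.30 ≈ 41.07, β = 0.33·61.30 ≈ 20.23.

α ≈ 41.07, β ≈ 20.23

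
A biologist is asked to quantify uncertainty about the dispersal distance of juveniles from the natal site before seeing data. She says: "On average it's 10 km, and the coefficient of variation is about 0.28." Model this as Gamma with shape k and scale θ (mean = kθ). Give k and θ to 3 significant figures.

For Gamma(k, scale θ): mean = kθ, variance = kθ², so CV = 1/√k.
CV = 0.28, hence k = 1/CV² = 12.8.
Then θ = mean/k = 10/12.8 = 0.784.

k ≈ 12.8, θ ≈ 0.784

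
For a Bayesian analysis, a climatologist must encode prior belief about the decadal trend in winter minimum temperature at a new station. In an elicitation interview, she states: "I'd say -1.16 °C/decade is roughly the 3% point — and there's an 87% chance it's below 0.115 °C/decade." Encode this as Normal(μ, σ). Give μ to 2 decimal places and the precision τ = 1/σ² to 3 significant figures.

μ = -0.36, τ = 5.56

The p-quantile of Normal(μ,σ) is μ + z_p·σ, with z_{0.03} = -1.881 and z_{0.87} = 1.126.
Eliminate σ: μ = (z₂·x₁ − z₁·x₂)/(z₂ − z₁) = (1.126·-1.16 − (-1.881)·0.115)/3.007 = -0.36.
Then σ = (x₂ − x₁)/(z₂ − z₁) = (0.115 − -1.16)/3.007 = 0.42.
Precision τ = 1/σ² = 1/0.424² = 5.56.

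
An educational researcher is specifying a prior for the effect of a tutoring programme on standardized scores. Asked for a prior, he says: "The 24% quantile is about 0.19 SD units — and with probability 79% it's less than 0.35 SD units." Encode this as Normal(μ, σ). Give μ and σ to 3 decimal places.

The p-quantile of Normal(μ,σ) is μ + z_p·σ, with z_{0.24} = -0.7063 and z_{0.79} = 0.8064.
Eliminate σ: μ = (z₂·x₁ − z₁·x₂)/(z₂ − z₁) = (0.8064·0.19 − (-0.7063)·0.35)/1.513 = 0.265.
Then σ = (x₂ − x₁)/(z₂ − z₁) = (0.35 − 0.19)/1.513 = 0.106.

μ = 0.265, σ = 0.106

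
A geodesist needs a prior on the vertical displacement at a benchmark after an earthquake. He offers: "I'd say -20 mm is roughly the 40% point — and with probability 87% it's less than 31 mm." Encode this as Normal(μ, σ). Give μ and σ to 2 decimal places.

μ = -10.64, σ = 36.96

The p-quantile of Normal(μ,σ) is μ + z_p·σ, with z_{0.4} = -0.2533 and z_{0.87} = 1.126.
Eliminate σ: μ = (z₂·x₁ − z₁·x₂)/(z₂ − z₁) = (1.126·-20 − (-0.2533)·31)/1.38 = -10.64.
Then σ = (x₂ − x₁)/(z₂ − z₁) = (31 − -20)/1.38 = 36.96.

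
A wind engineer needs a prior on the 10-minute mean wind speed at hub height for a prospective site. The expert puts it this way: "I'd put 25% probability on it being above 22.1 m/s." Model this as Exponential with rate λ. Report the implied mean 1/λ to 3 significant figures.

P(T > 22.1) = e^(−λ·22.1) = 0.25, so λ = −ln(0.25)/22.1 = 0.0627.
Mean = 1/λ = 15.9 m/s.

mean ≈ 15.9 m/s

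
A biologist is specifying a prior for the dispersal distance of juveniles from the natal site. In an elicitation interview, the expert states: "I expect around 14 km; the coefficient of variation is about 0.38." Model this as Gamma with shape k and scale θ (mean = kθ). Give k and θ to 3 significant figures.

k ≈ 6.93, θ ≈ 2.02

For Gamma(k, scale θ): mean = kθ, variance = kθ², so CV = 1/√k.
CV = 0.38, hence k = 1/CV² = 6.93.
Then θ = mean/k = 14/6.93 = 2.02.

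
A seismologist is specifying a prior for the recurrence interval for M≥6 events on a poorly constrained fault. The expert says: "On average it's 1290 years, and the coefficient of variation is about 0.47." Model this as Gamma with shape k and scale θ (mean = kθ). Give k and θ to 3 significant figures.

k ≈ 4.53, θ ≈ 285

For Gamma(k, scale θ): mean = kθ, variance = kθ², so CV = 1/√k.
CV = 0.47, hence k = 1/CV² = 4.53.
Then θ = mean/k = 1290/4.53 = 285.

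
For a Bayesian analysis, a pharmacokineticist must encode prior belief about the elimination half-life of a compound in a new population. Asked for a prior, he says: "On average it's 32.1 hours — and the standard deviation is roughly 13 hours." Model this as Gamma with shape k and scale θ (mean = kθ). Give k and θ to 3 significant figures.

k ≈ 6.1, θ ≈ 5.26

For Gamma(k, scale θ): mean = kθ, variance = kθ², so CV = 1/√k.
CV = SD/mean = 13/32.1 = 0.405, hence k = 1/CV² = 6.1.
Then θ = mean/k = 32.1/6.1 = 5.26.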